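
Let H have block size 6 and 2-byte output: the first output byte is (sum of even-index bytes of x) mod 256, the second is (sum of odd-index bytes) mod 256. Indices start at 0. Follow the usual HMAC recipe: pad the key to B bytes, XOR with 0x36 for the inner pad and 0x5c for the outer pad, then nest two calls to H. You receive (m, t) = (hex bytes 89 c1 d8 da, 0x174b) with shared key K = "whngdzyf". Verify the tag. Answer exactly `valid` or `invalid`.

Key "whngdzyf" = 77 68 6e 67 64 7a 79 66 is 8 bytes > B = 6, so hash it first: H(key) = c2 af, then zero-pad to 6 bytes: K' = c2 af 00 00 00 00.
K' ⊕ ipad = f4 99 36 36 36 36; K' ⊕ opad = 9e f3 5c 5c 5c 5c.
Inner hash: even-index sum = 705 mod 256 = 193; odd-index sum = 672 mod 256 = 160 → c1 a0.
Outer hash (recomputed tag): even-index sum = 535 mod 256 = 23; odd-index sum = 587 mod 256 = 75 → 17 4b.
Recomputed tag = 174b; claimed = 174b → match.

valid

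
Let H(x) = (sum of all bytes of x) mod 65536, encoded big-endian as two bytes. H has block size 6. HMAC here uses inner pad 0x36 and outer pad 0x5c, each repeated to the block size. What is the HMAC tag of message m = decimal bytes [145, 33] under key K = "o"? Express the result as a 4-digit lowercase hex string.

021a

Key "o" = 6f is 1 byte ≤ B = 6; zero-pad to 6 bytes: K' = 6f 00 00 00 00 00.
K' ⊕ ipad = 59 36 36 36 36 36.  K' ⊕ opad = 33 5c 5c 5c 5c 5c.
Inner input = (K'⊕ipad) ∥ m = 59 36 36 36 36 36 ∥ 91 21.
Inner hash: sum = 89+54+54+54+54+54+145+33 = 537 → 02 19.
Outer input = (K'⊕opad) ∥ inner = 33 5c 5c 5c 5c 5c ∥ 02 19.
Outer hash (tag): sum = 51+92+92+92+92+92+2+25 = 538 → 02 1a.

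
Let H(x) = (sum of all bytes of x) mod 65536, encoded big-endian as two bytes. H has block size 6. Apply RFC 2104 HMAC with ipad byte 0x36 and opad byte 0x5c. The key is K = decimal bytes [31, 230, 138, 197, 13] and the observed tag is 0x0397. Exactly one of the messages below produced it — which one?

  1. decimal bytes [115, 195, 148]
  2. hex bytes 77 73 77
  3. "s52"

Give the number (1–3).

Key decimal bytes [31, 230, 138, 197, 13] = 1f e6 8a c5 0d is 5 bytes ≤ B = 6; zero-pad to 6 bytes: K' = 1f e6 8a c5 0d 00.
K' ⊕ ipad = 29 d0 bc f3 3b 36; K' ⊕ opad = 43 ba d6 99 51 5c.
m1: inner = H(29 d0 bc f3 3b 36 73 c3 94) = 04 e3; tag = H(43 ba d6 99 51 5c 04 e3) = 0400
m2: inner = H(29 d0 bc f3 3b 36 77 73 77) = 04 7a; tag = H(43 ba d6 99 51 5c 04 7a) = 0397 ← matches
m3: inner = H(29 d0 bc f3 3b 36 73 35 32) = 03 f3; tag = H(43 ba d6 99 51 5c 03 f3) = 040f

2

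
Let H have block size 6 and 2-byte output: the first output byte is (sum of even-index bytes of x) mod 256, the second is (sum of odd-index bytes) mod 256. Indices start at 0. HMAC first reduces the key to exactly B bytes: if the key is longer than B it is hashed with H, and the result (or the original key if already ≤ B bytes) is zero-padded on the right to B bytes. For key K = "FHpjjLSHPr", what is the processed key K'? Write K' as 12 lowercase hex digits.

|K| = 10 > B = 6, so first hash the key.
H(K): even-index sum = 451 mod 256 = 195; odd-index sum = 440 mod 256 = 184 → c3 b8.
Zero-pad H(K) = c3 b8 to 6 bytes: K' = c3 b8 00 00 00 00.

c3b800000000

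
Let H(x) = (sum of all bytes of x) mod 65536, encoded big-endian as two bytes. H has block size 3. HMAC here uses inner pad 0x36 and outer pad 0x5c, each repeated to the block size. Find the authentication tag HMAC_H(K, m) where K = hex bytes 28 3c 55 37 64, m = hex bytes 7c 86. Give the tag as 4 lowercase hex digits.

0193

Key hex bytes 28 3c 55 37 64 is 5 bytes > B = 3, so hash it first: H(key) = 01 54, then zero-pad to 3 bytes: K' = 01 54 00.
K' ⊕ ipad = 37 62 36.  K' ⊕ opad = 5d 08 5c.
Inner input = (K'⊕ipad) ∥ m = 37 62 36 ∥ 7c 86.
Inner hash: sum = 55+98+54+124+134 = 465 → 01 d1.
Outer input = (K'⊕opad) ∥ inner = 5d 08 5c ∥ 01 d1.
Outer hash (tag): sum = 93+8+92+1+209 = 403 → 01 93.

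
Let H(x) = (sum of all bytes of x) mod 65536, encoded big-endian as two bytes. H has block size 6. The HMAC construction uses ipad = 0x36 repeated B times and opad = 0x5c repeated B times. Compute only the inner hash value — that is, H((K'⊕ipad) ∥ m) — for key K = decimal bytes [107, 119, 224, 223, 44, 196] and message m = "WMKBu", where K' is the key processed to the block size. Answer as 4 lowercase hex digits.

Key decimal bytes [107, 119, 224, 223, 44, 196] = 6b 77 e0 df 2c c4 is exactly B = 6 bytes: K' = 6b 77 e0 df 2c c4.
K' ⊕ ipad = 5d 41 d6 e9 1a f2.
Inner input = 5d 41 d6 e9 1a f2 ∥ 57 4d 4b 42 75.
Inner hash: sum = 93+65+214+233+26+242+87+77+75+66+117 = 1295 → 05 0f.

050f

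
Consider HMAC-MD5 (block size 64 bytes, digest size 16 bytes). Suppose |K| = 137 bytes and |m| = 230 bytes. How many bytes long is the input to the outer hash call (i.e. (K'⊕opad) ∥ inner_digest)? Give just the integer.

80

Key is 137 > 64 bytes, so it is hashed to 16 bytes then zero-padded to 64: |K'| = 64.
Outer input = (K'⊕opad) ∥ H(inner) → 64 + 16 = 80 bytes.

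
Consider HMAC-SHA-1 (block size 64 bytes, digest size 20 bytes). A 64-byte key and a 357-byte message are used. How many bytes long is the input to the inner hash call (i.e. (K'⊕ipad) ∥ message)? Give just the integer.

Key is 64 ≤ 64 bytes, zero-padded: |K'| = 64.
Inner input = (K'⊕ipad) ∥ m → 64 + 357 = 421 bytes.

421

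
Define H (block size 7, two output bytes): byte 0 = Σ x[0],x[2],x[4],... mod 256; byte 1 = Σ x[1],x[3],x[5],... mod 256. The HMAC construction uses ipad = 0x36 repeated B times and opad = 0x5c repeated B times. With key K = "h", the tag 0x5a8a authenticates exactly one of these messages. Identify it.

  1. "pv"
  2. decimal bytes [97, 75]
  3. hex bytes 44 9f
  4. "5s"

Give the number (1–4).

1

Key "h" = 68 is 1 byte ≤ B = 7; zero-pad to 7 bytes: K' = 68 00 00 00 00 00 00.
K' ⊕ ipad = 5e 36 36 36 36 36 36; K' ⊕ opad = 34 5c 5c 5c 5c 5c 5c.
m1: inner = H(5e 36 36 36 36 36 36 70 76) = 76 12; tag = H(34 5c 5c 5c 5c 5c 5c 76 12) = 5a8a ← matches
m2: inner = H(5e 36 36 36 36 36 36 61 4b) = 4b 03; tag = H(34 5c 5c 5c 5c 5c 5c 4b 03) = 4b5f
m3: inner = H(5e 36 36 36 36 36 36 44 9f) = 9f e6; tag = H(34 5c 5c 5c 5c 5c 5c 9f e6) = 2eb3
m4: inner = H(5e 36 36 36 36 36 36 35 73) = 73 d7; tag = H(34 5c 5c 5c 5c 5c 5c 73 d7) = 1f87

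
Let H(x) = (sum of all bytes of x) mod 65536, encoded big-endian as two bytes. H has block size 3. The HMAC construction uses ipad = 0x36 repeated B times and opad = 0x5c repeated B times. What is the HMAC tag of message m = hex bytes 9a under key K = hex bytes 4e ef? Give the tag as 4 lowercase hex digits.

0144

Key hex bytes 4e ef is 2 bytes ≤ B = 3; zero-pad to 3 bytes: K' = 4e ef 00.
K' ⊕ ipad = 78 d9 36.  K' ⊕ opad = 12 b3 5c.
Inner input = (K'⊕ipad) ∥ m = 78 d9 36 ∥ 9a.
Inner hash: sum = 120+217+54+154 = 545 → 02 21.
Outer input = (K'⊕opad) ∥ inner = 12 b3 5c ∥ 02 21.
Outer hash (tag): sum = 18+179+92+2+33 = 324 → 01 44.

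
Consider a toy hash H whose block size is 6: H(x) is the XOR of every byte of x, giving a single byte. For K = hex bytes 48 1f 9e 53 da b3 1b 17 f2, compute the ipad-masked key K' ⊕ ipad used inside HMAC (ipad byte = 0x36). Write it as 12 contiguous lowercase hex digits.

Key hex bytes 48 1f 9e 53 da b3 1b 17 f2 is 9 bytes > B = 6, so hash it first: H(key) = 0d, then zero-pad to 6 bytes: K' = 0d 00 00 00 00 00.
XOR each byte with 0x36: 0d⊕36=3b, 00⊕36=36, 00⊕36=36, 00⊕36=36, 00⊕36=36, 00⊕36=36.

3b3636363636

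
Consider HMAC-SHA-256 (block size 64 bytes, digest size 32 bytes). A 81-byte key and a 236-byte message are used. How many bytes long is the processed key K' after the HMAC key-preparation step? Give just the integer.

64

Key is 81 > 64 bytes, so it is hashed to 32 bytes then zero-padded to 64: |K'| = 64.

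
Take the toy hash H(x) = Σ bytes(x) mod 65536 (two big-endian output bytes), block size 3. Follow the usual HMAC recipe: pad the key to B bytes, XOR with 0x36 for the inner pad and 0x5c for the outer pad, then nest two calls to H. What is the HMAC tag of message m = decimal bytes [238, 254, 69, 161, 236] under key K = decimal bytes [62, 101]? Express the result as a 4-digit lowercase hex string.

Key decimal bytes [62, 101] = 3e 65 is 2 bytes ≤ B = 3; zero-pad to 3 bytes: K' = 3e 65 00.
K' ⊕ ipad = 08 53 36.  K' ⊕ opad = 62 39 5c.
Inner input = (K'⊕ipad) ∥ m = 08 53 36 ∥ ee fe 45 a1 ec.
Inner hash: sum = 8+83+54+238+254+69+161+236 = 1103 → 04 4f.
Outer input = (K'⊕opad) ∥ inner = 62 39 5c ∥ 04 4f.
Outer hash (tag): sum = 98+57+92+4+79 = 330 → 01 4a.

014a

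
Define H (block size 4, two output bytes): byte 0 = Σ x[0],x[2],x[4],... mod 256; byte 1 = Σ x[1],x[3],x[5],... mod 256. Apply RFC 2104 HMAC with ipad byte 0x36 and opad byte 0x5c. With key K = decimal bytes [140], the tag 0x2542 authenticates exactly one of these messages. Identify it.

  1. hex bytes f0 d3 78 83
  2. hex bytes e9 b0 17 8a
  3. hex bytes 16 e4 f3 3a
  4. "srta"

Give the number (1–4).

3

Key decimal bytes [140] = 8c is 1 byte ≤ B = 4; zero-pad to 4 bytes: K' = 8c 00 00 00.
K' ⊕ ipad = ba 36 36 36; K' ⊕ opad = d0 5c 5c 5c.
m1: inner = H(ba 36 36 36 f0 d3 78 83) = 58 c2; tag = H(d0 5c 5c 5c 58 c2) = 847a
m2: inner = H(ba 36 36 36 e9 b0 17 8a) = f0 a6; tag = H(d0 5c 5c 5c f0 a6) = 1c5e
m3: inner = H(ba 36 36 36 16 e4 f3 3a) = f9 8a; tag = H(d0 5c 5c 5c f9 8a) = 2542 ← matches
m4: inner = H(ba 36 36 36 73 72 74 61) = d7 3f; tag = H(d0 5c 5c 5c d7 3f) = 03f7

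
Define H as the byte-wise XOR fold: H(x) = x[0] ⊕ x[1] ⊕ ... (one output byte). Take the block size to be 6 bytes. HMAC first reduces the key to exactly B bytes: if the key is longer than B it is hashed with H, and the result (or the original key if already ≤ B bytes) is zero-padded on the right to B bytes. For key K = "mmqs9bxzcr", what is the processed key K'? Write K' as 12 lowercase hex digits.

|K| = 10 > B = 6, so first hash the key.
H(K): XOR 6d⊕6d⊕71⊕73⊕39⊕62⊕78⊕7a⊕63⊕72 = 4a.
Zero-pad H(K) = 4a to 6 bytes: K' = 4a 00 00 00 00 00.

4a0000000000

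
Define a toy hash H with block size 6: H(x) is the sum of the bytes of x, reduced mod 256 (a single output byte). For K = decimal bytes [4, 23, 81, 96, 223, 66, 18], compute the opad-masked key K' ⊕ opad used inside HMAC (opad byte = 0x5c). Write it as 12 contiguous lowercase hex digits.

Key decimal bytes [4, 23, 81, 96, 223, 66, 18] = 04 17 51 60 df 42 12 is 7 bytes > B = 6, so hash it first: H(key) = ff, then zero-pad to 6 bytes: K' = ff 00 00 00 00 00.
XOR each byte with 0x5c: ff⊕5c=a3, 00⊕5c=5c, 00⊕5c=5c, 00⊕5c=5c, 00⊕5c=5c, 00⊕5c=5c.

a35c5c5c5c5c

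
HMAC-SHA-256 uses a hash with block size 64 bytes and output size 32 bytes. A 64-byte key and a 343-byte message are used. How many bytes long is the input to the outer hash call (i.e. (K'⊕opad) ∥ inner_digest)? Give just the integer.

96

Key is 64 ≤ 64 bytes, zero-padded: |K'| = 64.
Outer input = (K'⊕opad) ∥ H(inner) → 64 + 32 = 96 bytes.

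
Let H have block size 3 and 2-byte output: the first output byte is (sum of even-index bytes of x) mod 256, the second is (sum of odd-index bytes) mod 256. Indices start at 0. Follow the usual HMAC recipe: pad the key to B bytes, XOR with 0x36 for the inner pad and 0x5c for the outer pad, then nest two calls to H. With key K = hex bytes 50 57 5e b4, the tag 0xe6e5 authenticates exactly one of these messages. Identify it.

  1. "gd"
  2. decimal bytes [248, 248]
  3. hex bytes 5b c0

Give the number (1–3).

3

Key hex bytes 50 57 5e b4 is 4 bytes > B = 3, so hash it first: H(key) = ae 0b, then zero-pad to 3 bytes: K' = ae 0b 00.
K' ⊕ ipad = 98 3d 36; K' ⊕ opad = f2 57 5c.
m1: inner = H(98 3d 36 67 64) = 32 a4; tag = H(f2 57 5c 32 a4) = f289
m2: inner = H(98 3d 36 f8 f8) = c6 35; tag = H(f2 57 5c c6 35) = 831d
m3: inner = H(98 3d 36 5b c0) = 8e 98; tag = H(f2 57 5c 8e 98) = e6e5 ← matches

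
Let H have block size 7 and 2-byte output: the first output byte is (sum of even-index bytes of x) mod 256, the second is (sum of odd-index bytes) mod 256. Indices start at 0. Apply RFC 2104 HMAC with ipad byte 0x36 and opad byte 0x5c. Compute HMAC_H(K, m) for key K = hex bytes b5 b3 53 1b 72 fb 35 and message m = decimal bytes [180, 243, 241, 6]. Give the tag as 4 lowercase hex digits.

Key hex bytes b5 b3 53 1b 72 fb 35 is exactly B = 7 bytes: K' = b5 b3 53 1b 72 fb 35.
K' ⊕ ipad = 83 85 65 2d 44 cd 03.  K' ⊕ opad = e9 ef 0f 47 2e a7 69.
Inner input = (K'⊕ipad) ∥ m = 83 85 65 2d 44 cd 03 ∥ b4 f3 f1 06.
Inner hash: even-index sum = 552 mod 256 = 40; odd-index sum = 804 mod 256 = 36 → 28 24.
Outer input = (K'⊕opad) ∥ inner = e9 ef 0f 47 2e a7 69 ∥ 28 24.
Outer hash (tag): even-index sum = 435 mod 256 = 179; odd-index sum = 517 mod 256 = 5 → b3 05.

b305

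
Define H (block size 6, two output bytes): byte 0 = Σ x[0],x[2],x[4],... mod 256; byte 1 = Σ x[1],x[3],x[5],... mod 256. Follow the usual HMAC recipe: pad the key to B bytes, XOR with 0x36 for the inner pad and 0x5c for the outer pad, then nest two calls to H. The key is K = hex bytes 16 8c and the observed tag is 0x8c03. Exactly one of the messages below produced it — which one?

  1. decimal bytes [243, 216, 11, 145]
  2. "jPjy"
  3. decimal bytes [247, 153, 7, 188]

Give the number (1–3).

3

Key hex bytes 16 8c is 2 bytes ≤ B = 6; zero-pad to 6 bytes: K' = 16 8c 00 00 00 00.
K' ⊕ ipad = 20 ba 36 36 36 36; K' ⊕ opad = 4a d0 5c 5c 5c 5c.
m1: inner = H(20 ba 36 36 36 36 f3 d8 0b 91) = 8a 8f; tag = H(4a d0 5c 5c 5c 5c 8a 8f) = 8c17
m2: inner = H(20 ba 36 36 36 36 6a 50 6a 79) = 60 ef; tag = H(4a d0 5c 5c 5c 5c 60 ef) = 6277
m3: inner = H(20 ba 36 36 36 36 f7 99 07 bc) = 8a 7b; tag = H(4a d0 5c 5c 5c 5c 8a 7b) = 8c03 ← matches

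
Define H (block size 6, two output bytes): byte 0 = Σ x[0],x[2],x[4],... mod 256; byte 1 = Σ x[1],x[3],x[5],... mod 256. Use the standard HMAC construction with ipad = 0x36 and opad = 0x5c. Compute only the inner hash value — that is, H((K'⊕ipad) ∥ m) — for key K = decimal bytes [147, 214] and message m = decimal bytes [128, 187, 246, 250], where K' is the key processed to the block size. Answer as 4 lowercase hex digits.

Key decimal bytes [147, 214] = 93 d6 is 2 bytes ≤ B = 6; zero-pad to 6 bytes: K' = 93 d6 00 00 00 00.
K' ⊕ ipad = a5 e0 36 36 36 36.
Inner input = a5 e0 36 36 36 36 ∥ 80 bb f6 fa.
Inner hash: even-index sum = 647 mod 256 = 135; odd-index sum = 769 mod 256 = 1 → 87 01.

8701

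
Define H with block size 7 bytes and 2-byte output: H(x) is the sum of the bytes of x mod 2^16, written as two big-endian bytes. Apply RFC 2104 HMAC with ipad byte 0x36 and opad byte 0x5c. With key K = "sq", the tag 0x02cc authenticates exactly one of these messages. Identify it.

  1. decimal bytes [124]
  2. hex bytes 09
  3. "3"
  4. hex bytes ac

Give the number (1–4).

Key "sq" = 73 71 is 2 bytes ≤ B = 7; zero-pad to 7 bytes: K' = 73 71 00 00 00 00 00.
K' ⊕ ipad = 45 47 36 36 36 36 36; K' ⊕ opad = 2f 2d 5c 5c 5c 5c 5c.
m1: inner = H(45 47 36 36 36 36 36 7c) = 02 16; tag = H(2f 2d 5c 5c 5c 5c 5c 02 16) = 0240
m2: inner = H(45 47 36 36 36 36 36 09) = 01 a3; tag = H(2f 2d 5c 5c 5c 5c 5c 01 a3) = 02cc ← matches
m3: inner = H(45 47 36 36 36 36 36 33) = 01 cd; tag = H(2f 2d 5c 5c 5c 5c 5c 01 cd) = 02f6
m4: inner = H(45 47 36 36 36 36 36 ac) = 02 46; tag = H(2f 2d 5c 5c 5c 5c 5c 02 46) = 0270

2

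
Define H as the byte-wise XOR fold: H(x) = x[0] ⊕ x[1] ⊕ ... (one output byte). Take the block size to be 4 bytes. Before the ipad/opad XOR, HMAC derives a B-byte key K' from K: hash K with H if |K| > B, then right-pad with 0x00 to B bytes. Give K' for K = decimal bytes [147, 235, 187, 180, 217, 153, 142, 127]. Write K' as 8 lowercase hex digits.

c6000000

|K| = 8 > B = 4, so first hash the key.
H(K): XOR 93⊕eb⊕bb⊕b4⊕d9⊕99⊕8e⊕7f = c6.
Zero-pad H(K) = c6 to 4 bytes: K' = c6 00 00 00.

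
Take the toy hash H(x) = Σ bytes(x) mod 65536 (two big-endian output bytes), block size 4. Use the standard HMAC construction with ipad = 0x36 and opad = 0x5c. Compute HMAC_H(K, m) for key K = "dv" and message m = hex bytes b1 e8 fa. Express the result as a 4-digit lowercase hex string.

Key "dv" = 64 76 is 2 bytes ≤ B = 4; zero-pad to 4 bytes: K' = 64 76 00 00.
K' ⊕ ipad = 52 40 36 36.  K' ⊕ opad = 38 2a 5c 5c.
Inner input = (K'⊕ipad) ∥ m = 52 40 36 36 ∥ b1 e8 fa.
Inner hash: sum = 82+64+54+54+177+232+250 = 913 → 03 91.
Outer input = (K'⊕opad) ∥ inner = 38 2a 5c 5c ∥ 03 91.
Outer hash (tag): sum = 56+42+92+92+3+145 = 430 → 01 ae.

01ae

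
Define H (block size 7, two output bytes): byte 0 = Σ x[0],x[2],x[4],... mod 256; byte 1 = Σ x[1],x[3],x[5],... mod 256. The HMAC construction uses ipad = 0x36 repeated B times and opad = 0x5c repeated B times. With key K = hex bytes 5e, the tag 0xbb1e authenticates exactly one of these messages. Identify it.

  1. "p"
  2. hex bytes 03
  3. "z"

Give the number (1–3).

2

Key hex bytes 5e is 1 byte ≤ B = 7; zero-pad to 7 bytes: K' = 5e 00 00 00 00 00 00.
K' ⊕ ipad = 68 36 36 36 36 36 36; K' ⊕ opad = 02 5c 5c 5c 5c 5c 5c.
m1: inner = H(68 36 36 36 36 36 36 70) = 0a 12; tag = H(02 5c 5c 5c 5c 5c 5c 0a 12) = 281e
m2: inner = H(68 36 36 36 36 36 36 03) = 0a a5; tag = H(02 5c 5c 5c 5c 5c 5c 0a a5) = bb1e ← matches
m3: inner = H(68 36 36 36 36 36 36 7a) = 0a 1c; tag = H(02 5c 5c 5c 5c 5c 5c 0a 1c) = 321e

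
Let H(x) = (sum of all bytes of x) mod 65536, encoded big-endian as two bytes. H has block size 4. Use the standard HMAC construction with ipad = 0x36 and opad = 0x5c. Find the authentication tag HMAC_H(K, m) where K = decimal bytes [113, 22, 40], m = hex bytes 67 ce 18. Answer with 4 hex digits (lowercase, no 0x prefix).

Key decimal bytes [113, 22, 40] = 71 16 28 is 3 bytes ≤ B = 4; zero-pad to 4 bytes: K' = 71 16 28 00.
K' ⊕ ipad = 47 20 1e 36.  K' ⊕ opad = 2d 4a 74 5c.
Inner input = (K'⊕ipad) ∥ m = 47 20 1e 36 ∥ 67 ce 18.
Inner hash: sum = 71+32+30+54+103+206+24 = 520 → 02 08.
Outer input = (K'⊕opad) ∥ inner = 2d 4a 74 5c ∥ 02 08.
Outer hash (tag): sum = 45+74+116+92+2+8 = 337 → 01 51.

0151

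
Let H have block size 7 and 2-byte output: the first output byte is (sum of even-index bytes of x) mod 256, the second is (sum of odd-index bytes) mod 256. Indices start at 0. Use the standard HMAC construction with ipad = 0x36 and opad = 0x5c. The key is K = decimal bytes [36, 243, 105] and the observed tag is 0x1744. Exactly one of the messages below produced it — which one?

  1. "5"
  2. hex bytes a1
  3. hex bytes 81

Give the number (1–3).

Key decimal bytes [36, 243, 105] = 24 f3 69 is 3 bytes ≤ B = 7; zero-pad to 7 bytes: K' = 24 f3 69 00 00 00 00.
K' ⊕ ipad = 12 c5 5f 36 36 36 36; K' ⊕ opad = 78 af 35 5c 5c 5c 5c.
m1: inner = H(12 c5 5f 36 36 36 36 35) = dd 66; tag = H(78 af 35 5c 5c 5c 5c dd 66) = cb44
m2: inner = H(12 c5 5f 36 36 36 36 a1) = dd d2; tag = H(78 af 35 5c 5c 5c 5c dd d2) = 3744
m3: inner = H(12 c5 5f 36 36 36 36 81) = dd b2; tag = H(78 af 35 5c 5c 5c 5c dd b2) = 1744 ← matches

3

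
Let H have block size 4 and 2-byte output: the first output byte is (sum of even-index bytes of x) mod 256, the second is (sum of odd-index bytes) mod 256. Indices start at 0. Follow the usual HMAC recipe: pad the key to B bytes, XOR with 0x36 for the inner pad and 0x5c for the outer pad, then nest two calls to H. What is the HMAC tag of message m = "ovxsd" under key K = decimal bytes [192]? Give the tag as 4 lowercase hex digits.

6f0d

Key decimal bytes [192] = c0 is 1 byte ≤ B = 4; zero-pad to 4 bytes: K' = c0 00 00 00.
K' ⊕ ipad = f6 36 36 36.  K' ⊕ opad = 9c 5c 5c 5c.
Inner input = (K'⊕ipad) ∥ m = f6 36 36 36 ∥ 6f 76 78 73 64.
Inner hash: even-index sum = 631 mod 256 = 119; odd-index sum = 341 mod 256 = 85 → 77 55.
Outer input = (K'⊕opad) ∥ inner = 9c 5c 5c 5c ∥ 77 55.
Outer hash (tag): even-index sum = 367 mod 256 = 111; odd-index sum = 269 mod 256 = 13 → 6f 0d.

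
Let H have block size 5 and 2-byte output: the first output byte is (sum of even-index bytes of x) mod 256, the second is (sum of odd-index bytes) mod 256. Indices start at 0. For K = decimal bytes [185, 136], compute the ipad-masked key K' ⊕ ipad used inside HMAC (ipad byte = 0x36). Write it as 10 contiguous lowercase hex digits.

Key decimal bytes [185, 136] = b9 88 is 2 bytes ≤ B = 5; zero-pad to 5 bytes: K' = b9 88 00 00 00.
XOR each byte with 0x36: b9⊕36=8f, 88⊕36=be, 00⊕36=36, 00⊕36=36, 00⊕36=36.

8fbe363636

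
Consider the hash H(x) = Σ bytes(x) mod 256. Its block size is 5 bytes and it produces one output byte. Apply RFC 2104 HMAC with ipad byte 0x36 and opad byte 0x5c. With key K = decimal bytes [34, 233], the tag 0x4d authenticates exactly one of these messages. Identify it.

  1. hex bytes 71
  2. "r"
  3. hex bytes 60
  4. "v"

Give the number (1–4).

1

Key decimal bytes [34, 233] = 22 e9 is 2 bytes ≤ B = 5; zero-pad to 5 bytes: K' = 22 e9 00 00 00.
K' ⊕ ipad = 14 df 36 36 36; K' ⊕ opad = 7e b5 5c 5c 5c.
m1: inner = H(14 df 36 36 36 71) = 06; tag = H(7e b5 5c 5c 5c 06) = 4d ← matches
m2: inner = H(14 df 36 36 36 72) = 07; tag = H(7e b5 5c 5c 5c 07) = 4e
m3: inner = H(14 df 36 36 36 60) = f5; tag = H(7e b5 5c 5c 5c f5) = 3c
m4: inner = H(14 df 36 36 36 76) = 0b; tag = H(7e b5 5c 5c 5c 0b) = 52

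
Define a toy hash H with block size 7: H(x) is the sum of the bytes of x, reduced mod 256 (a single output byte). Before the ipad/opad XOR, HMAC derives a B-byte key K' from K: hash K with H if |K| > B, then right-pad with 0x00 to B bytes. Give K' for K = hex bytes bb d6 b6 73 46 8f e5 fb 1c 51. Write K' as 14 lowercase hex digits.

dc000000000000

|K| = 10 > B = 7, so first hash the key.
H(K): sum = 187+214+182+115+70+143+229+251+28+81 = 1500; mod 256 = 220 → dc.
Zero-pad H(K) = dc to 7 bytes: K' = dc 00 00 00 00 00 00.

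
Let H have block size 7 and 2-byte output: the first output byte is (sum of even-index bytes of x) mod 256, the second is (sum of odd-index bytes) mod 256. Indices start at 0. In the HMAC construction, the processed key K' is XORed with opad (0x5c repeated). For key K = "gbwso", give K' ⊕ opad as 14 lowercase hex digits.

Key "gbwso" = 67 62 77 73 6f is 5 bytes ≤ B = 7; zero-pad to 7 bytes: K' = 67 62 77 73 6f 00 00.
XOR each byte with 0x5c: 67⊕5c=3b, 62⊕5c=3e, 77⊕5c=2b, 73⊕5c=2f, 6f⊕5c=33, 00⊕5c=5c, 00⊕5c=5c.

3b3e2b2f335c5c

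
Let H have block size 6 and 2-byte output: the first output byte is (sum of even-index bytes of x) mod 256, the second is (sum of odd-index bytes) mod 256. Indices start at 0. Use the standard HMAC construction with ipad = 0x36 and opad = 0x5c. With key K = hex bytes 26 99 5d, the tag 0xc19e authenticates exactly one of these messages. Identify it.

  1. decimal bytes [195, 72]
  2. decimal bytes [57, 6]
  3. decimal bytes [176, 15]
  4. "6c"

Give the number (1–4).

2

Key hex bytes 26 99 5d is 3 bytes ≤ B = 6; zero-pad to 6 bytes: K' = 26 99 5d 00 00 00.
K' ⊕ ipad = 10 af 6b 36 36 36; K' ⊕ opad = 7a c5 01 5c 5c 5c.
m1: inner = H(10 af 6b 36 36 36 c3 48) = 74 63; tag = H(7a c5 01 5c 5c 5c 74 63) = 4be0
m2: inner = H(10 af 6b 36 36 36 39 06) = ea 21; tag = H(7a c5 01 5c 5c 5c ea 21) = c19e ← matches
m3: inner = H(10 af 6b 36 36 36 b0 0f) = 61 2a; tag = H(7a c5 01 5c 5c 5c 61 2a) = 38a7
m4: inner = H(10 af 6b 36 36 36 36 63) = e7 7e; tag = H(7a c5 01 5c 5c 5c e7 7e) = befb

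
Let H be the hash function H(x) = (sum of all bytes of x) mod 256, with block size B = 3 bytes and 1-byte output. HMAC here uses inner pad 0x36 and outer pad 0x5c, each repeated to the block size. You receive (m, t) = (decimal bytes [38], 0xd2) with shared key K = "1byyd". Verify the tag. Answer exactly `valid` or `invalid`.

Key "1byyd" = 31 62 79 79 64 is 5 bytes > B = 3, so hash it first: H(key) = e9, then zero-pad to 3 bytes: K' = e9 00 00.
K' ⊕ ipad = df 36 36; K' ⊕ opad = b5 5c 5c.
Inner hash: sum = 223+54+54+38 = 369; mod 256 = 113 → 71.
Outer hash (recomputed tag): sum = 181+92+92+113 = 478; mod 256 = 222 → de.
Recomputed tag = de; claimed = d2 → mismatch.

invalid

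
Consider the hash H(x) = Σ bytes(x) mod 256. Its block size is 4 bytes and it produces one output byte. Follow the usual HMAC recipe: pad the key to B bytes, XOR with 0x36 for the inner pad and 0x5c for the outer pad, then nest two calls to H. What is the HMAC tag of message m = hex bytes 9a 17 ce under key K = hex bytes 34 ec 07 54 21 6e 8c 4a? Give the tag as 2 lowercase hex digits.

Key hex bytes 34 ec 07 54 21 6e 8c 4a is 8 bytes > B = 4, so hash it first: H(key) = e0, then zero-pad to 4 bytes: K' = e0 00 00 00.
K' ⊕ ipad = d6 36 36 36.  K' ⊕ opad = bc 5c 5c 5c.
Inner input = (K'⊕ipad) ∥ m = d6 36 36 36 ∥ 9a 17 ce.
Inner hash: sum = 214+54+54+54+154+23+206 = 759; mod 256 = 247 → f7.
Outer input = (K'⊕opad) ∥ inner = bc 5c 5c 5c ∥ f7.
Outer hash (tag): sum = 188+92+92+92+247 = 711; mod 256 = 199 → c7.

c7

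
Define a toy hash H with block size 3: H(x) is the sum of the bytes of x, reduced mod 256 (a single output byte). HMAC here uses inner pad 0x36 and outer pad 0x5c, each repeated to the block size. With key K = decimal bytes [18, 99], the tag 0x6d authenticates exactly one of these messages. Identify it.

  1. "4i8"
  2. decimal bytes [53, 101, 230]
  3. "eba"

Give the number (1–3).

Key decimal bytes [18, 99] = 12 63 is 2 bytes ≤ B = 3; zero-pad to 3 bytes: K' = 12 63 00.
K' ⊕ ipad = 24 55 36; K' ⊕ opad = 4e 3f 5c.
m1: inner = H(24 55 36 34 69 38) = 84; tag = H(4e 3f 5c 84) = 6d ← matches
m2: inner = H(24 55 36 35 65 e6) = 2f; tag = H(4e 3f 5c 2f) = 18
m3: inner = H(24 55 36 65 62 61) = d7; tag = H(4e 3f 5c d7) = c0

1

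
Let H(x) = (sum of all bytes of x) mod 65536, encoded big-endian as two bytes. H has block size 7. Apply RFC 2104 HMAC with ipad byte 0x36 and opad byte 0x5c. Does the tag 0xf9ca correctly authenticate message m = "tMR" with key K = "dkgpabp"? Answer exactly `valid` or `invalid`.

invalid

Key "dkgpabp" = 64 6b 67 70 61 62 70 is exactly B = 7 bytes: K' = 64 6b 67 70 61 62 70.
K' ⊕ ipad = 52 5d 51 46 57 54 46; K' ⊕ opad = 38 37 3b 2c 3d 3e 2c.
Inner hash: sum = 82+93+81+70+87+84+70+116+77+82 = 842 → 03 4a.
Outer hash (recomputed tag): sum = 56+55+59+44+61+62+44+3+74 = 458 → 01 ca.
Recomputed tag = 01ca; claimed = f9ca → mismatch.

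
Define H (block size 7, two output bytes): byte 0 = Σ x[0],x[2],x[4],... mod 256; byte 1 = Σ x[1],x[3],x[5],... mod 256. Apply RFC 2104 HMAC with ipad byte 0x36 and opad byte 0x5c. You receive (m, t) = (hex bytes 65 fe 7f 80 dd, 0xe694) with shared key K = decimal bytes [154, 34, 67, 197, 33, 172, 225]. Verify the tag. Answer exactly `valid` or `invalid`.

invalid

Key decimal bytes [154, 34, 67, 197, 33, 172, 225] = 9a 22 43 c5 21 ac e1 is exactly B = 7 bytes: K' = 9a 22 43 c5 21 ac e1.
K' ⊕ ipad = ac 14 75 f3 17 9a d7; K' ⊕ opad = c6 7e 1f 99 7d f0 bd.
Inner hash: even-index sum = 909 mod 256 = 141; odd-index sum = 866 mod 256 = 98 → 8d 62.
Outer hash (recomputed tag): even-index sum = 641 mod 256 = 129; odd-index sum = 660 mod 256 = 148 → 81 94.
Recomputed tag = 8194; claimed = e694 → mismatch.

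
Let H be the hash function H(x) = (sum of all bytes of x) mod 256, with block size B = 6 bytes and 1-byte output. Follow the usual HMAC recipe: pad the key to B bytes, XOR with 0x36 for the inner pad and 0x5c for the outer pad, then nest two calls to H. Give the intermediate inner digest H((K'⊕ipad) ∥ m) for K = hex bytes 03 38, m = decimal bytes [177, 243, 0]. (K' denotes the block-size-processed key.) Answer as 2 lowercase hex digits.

Key hex bytes 03 38 is 2 bytes ≤ B = 6; zero-pad to 6 bytes: K' = 03 38 00 00 00 00.
K' ⊕ ipad = 35 0e 36 36 36 36.
Inner input = 35 0e 36 36 36 36 ∥ b1 f3 00.
Inner hash: sum = 53+14+54+54+54+54+177+243+0 = 703; mod 256 = 191 → bf.

bf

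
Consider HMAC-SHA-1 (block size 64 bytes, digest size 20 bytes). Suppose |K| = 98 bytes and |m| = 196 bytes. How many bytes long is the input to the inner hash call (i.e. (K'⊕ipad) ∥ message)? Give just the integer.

260

Key is 98 > 64 bytes, so it is hashed to 20 bytes then zero-padded to 64: |K'| = 64.
Inner input = (K'⊕ipad) ∥ m → 64 + 196 = 260 bytes.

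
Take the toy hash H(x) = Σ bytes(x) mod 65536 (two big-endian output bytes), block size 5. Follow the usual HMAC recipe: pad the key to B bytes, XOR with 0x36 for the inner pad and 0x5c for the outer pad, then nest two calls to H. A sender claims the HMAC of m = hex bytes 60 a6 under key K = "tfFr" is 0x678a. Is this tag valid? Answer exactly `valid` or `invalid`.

invalid

Key "tfFr" = 74 66 46 72 is 4 bytes ≤ B = 5; zero-pad to 5 bytes: K' = 74 66 46 72 00.
K' ⊕ ipad = 42 50 70 44 36; K' ⊕ opad = 28 3a 1a 2e 5c.
Inner hash: sum = 66+80+112+68+54+96+166 = 642 → 02 82.
Outer hash (recomputed tag): sum = 40+58+26+46+92+2+130 = 394 → 01 8a.
Recomputed tag = 018a; claimed = 678a → mismatch.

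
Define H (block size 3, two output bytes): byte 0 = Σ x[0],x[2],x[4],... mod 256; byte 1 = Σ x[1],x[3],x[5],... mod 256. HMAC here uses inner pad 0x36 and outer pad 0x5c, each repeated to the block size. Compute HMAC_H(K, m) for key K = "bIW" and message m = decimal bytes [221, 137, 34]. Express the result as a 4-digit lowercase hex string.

c753

Key "bIW" = 62 49 57 is exactly B = 3 bytes: K' = 62 49 57.
K' ⊕ ipad = 54 7f 61.  K' ⊕ opad = 3e 15 0b.
Inner input = (K'⊕ipad) ∥ m = 54 7f 61 ∥ dd 89 22.
Inner hash: even-index sum = 318 mod 256 = 62; odd-index sum = 382 mod 256 = 126 → 3e 7e.
Outer input = (K'⊕opad) ∥ inner = 3e 15 0b ∥ 3e 7e.
Outer hash (tag): even-index sum = 199 mod 256 = 199; odd-index sum = 83 mod 256 = 83 → c7 53.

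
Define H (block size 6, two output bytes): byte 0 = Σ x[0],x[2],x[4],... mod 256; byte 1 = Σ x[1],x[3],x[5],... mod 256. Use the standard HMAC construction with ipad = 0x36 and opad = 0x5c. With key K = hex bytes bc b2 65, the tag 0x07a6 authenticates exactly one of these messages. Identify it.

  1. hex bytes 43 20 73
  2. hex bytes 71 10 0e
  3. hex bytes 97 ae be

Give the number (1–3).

Key hex bytes bc b2 65 is 3 bytes ≤ B = 6; zero-pad to 6 bytes: K' = bc b2 65 00 00 00.
K' ⊕ ipad = 8a 84 53 36 36 36; K' ⊕ opad = e0 ee 39 5c 5c 5c.
m1: inner = H(8a 84 53 36 36 36 43 20 73) = c9 10; tag = H(e0 ee 39 5c 5c 5c c9 10) = 3eb6
m2: inner = H(8a 84 53 36 36 36 71 10 0e) = 92 00; tag = H(e0 ee 39 5c 5c 5c 92 00) = 07a6 ← matches
m3: inner = H(8a 84 53 36 36 36 97 ae be) = 68 9e; tag = H(e0 ee 39 5c 5c 5c 68 9e) = dd44

2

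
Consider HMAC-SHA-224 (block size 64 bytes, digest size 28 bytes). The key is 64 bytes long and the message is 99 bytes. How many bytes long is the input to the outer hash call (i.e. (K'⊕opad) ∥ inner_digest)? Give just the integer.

92

Key is 64 ≤ 64 bytes, zero-padded: |K'| = 64.
Outer input = (K'⊕opad) ∥ H(inner) → 64 + 28 = 92 bytes.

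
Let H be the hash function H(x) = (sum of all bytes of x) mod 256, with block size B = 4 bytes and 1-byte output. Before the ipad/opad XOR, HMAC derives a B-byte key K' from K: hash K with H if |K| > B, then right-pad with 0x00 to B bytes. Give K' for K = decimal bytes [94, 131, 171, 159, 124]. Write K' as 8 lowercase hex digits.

|K| = 5 > B = 4, so first hash the key.
H(K): sum = 94+131+171+159+124 = 679; mod 256 = 167 → a7.
Zero-pad H(K) = a7 to 4 bytes: K' = a7 00 00 00.

a7000000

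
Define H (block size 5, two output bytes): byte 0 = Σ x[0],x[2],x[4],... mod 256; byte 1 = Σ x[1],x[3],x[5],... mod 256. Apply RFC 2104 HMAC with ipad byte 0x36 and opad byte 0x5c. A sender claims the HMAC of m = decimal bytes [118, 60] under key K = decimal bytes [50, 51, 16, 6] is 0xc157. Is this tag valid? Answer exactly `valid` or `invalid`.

invalid

Key decimal bytes [50, 51, 16, 6] = 32 33 10 06 is 4 bytes ≤ B = 5; zero-pad to 5 bytes: K' = 32 33 10 06 00.
K' ⊕ ipad = 04 05 26 30 36; K' ⊕ opad = 6e 6f 4c 5a 5c.
Inner hash: even-index sum = 156 mod 256 = 156; odd-index sum = 171 mod 256 = 171 → 9c ab.
Outer hash (recomputed tag): even-index sum = 449 mod 256 = 193; odd-index sum = 357 mod 256 = 101 → c1 65.
Recomputed tag = c165; claimed = c157 → mismatch.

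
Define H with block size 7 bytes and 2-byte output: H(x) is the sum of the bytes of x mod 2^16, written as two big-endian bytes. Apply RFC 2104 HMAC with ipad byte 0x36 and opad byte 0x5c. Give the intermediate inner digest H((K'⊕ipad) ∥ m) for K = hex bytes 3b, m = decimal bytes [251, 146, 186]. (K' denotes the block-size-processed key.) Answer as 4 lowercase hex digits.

Key hex bytes 3b is 1 byte ≤ B = 7; zero-pad to 7 bytes: K' = 3b 00 00 00 00 00 00.
K' ⊕ ipad = 0d 36 36 36 36 36 36.
Inner input = 0d 36 36 36 36 36 36 ∥ fb 92 ba.
Inner hash: sum = 13+54+54+54+54+54+54+251+146+186 = 920 → 03 98.

0398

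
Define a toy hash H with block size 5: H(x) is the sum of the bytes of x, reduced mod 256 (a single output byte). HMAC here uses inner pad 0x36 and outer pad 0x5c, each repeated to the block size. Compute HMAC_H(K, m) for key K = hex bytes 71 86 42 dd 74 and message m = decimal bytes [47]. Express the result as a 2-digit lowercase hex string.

95

Key hex bytes 71 86 42 dd 74 is exactly B = 5 bytes: K' = 71 86 42 dd 74.
K' ⊕ ipad = 47 b0 74 eb 42.  K' ⊕ opad = 2d da 1e 81 28.
Inner input = (K'⊕ipad) ∥ m = 47 b0 74 eb 42 ∥ 2f.
Inner hash: sum = 71+176+116+235+66+47 = 711; mod 256 = 199 → c7.
Outer input = (K'⊕opad) ∥ inner = 2d da 1e 81 28 ∥ c7.
Outer hash (tag): sum = 45+218+30+129+40+199 = 661; mod 256 = 149 → 95.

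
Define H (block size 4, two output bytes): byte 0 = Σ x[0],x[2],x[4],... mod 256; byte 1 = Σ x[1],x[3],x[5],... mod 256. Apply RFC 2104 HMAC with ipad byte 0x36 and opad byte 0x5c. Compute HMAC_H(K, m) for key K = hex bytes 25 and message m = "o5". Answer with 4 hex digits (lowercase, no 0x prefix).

Key hex bytes 25 is 1 byte ≤ B = 4; zero-pad to 4 bytes: K' = 25 00 00 00.
K' ⊕ ipad = 13 36 36 36.  K' ⊕ opad = 79 5c 5c 5c.
Inner input = (K'⊕ipad) ∥ m = 13 36 36 36 ∥ 6f 35.
Inner hash: even-index sum = 184 mod 256 = 184; odd-index sum = 161 mod 256 = 161 → b8 a1.
Outer input = (K'⊕opad) ∥ inner = 79 5c 5c 5c ∥ b8 a1.
Outer hash (tag): even-index sum = 397 mod 256 = 141; odd-index sum = 345 mod 256 = 89 → 8d 59.

8d59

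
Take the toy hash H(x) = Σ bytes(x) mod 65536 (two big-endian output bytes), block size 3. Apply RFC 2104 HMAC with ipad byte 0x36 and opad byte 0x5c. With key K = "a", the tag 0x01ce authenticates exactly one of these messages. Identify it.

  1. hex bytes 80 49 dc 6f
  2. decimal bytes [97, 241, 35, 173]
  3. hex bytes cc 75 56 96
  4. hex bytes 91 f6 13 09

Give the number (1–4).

Key "a" = 61 is 1 byte ≤ B = 3; zero-pad to 3 bytes: K' = 61 00 00.
K' ⊕ ipad = 57 36 36; K' ⊕ opad = 3d 5c 5c.
m1: inner = H(57 36 36 80 49 dc 6f) = 02 d7; tag = H(3d 5c 5c 02 d7) = 01ce ← matches
m2: inner = H(57 36 36 61 f1 23 ad) = 02 e5; tag = H(3d 5c 5c 02 e5) = 01dc
m3: inner = H(57 36 36 cc 75 56 96) = 02 f0; tag = H(3d 5c 5c 02 f0) = 01e7
m4: inner = H(57 36 36 91 f6 13 09) = 02 66; tag = H(3d 5c 5c 02 66) = 015d

1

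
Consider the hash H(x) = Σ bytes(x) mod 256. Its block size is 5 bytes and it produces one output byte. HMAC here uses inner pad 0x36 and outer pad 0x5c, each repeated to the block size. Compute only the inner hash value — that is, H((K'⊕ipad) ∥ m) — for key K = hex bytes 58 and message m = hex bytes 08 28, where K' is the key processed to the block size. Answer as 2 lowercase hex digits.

Key hex bytes 58 is 1 byte ≤ B = 5; zero-pad to 5 bytes: K' = 58 00 00 00 00.
K' ⊕ ipad = 6e 36 36 36 36.
Inner input = 6e 36 36 36 36 ∥ 08 28.
Inner hash: sum = 110+54+54+54+54+8+40 = 374; mod 256 = 118 → 76.

76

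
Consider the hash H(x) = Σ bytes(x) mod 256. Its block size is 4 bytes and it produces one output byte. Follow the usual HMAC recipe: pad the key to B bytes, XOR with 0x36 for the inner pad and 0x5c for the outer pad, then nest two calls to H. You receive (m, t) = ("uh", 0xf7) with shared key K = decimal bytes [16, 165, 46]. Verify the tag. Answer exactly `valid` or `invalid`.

valid

Key decimal bytes [16, 165, 46] = 10 a5 2e is 3 bytes ≤ B = 4; zero-pad to 4 bytes: K' = 10 a5 2e 00.
K' ⊕ ipad = 26 93 18 36; K' ⊕ opad = 4c f9 72 5c.
Inner hash: sum = 38+147+24+54+117+104 = 484; mod 256 = 228 → e4.
Outer hash (recomputed tag): sum = 76+249+114+92+228 = 759; mod 256 = 247 → f7.
Recomputed tag = f7; claimed = f7 → match.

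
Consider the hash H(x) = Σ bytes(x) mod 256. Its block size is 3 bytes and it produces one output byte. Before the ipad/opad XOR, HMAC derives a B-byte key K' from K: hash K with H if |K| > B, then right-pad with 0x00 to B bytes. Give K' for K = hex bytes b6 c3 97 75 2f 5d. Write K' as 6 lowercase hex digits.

|K| = 6 > B = 3, so first hash the key.
H(K): sum = 182+195+151+117+47+93 = 785; mod 256 = 17 → 11.
Zero-pad H(K) = 11 to 3 bytes: K' = 11 00 00.

110000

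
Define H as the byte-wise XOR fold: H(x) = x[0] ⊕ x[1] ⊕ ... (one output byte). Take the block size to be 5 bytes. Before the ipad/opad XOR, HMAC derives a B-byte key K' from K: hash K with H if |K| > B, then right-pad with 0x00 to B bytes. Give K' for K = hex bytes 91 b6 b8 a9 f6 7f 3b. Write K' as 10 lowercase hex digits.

8400000000

|K| = 7 > B = 5, so first hash the key.
H(K): XOR 91⊕b6⊕b8⊕a9⊕f6⊕7f⊕3b = 84.
Zero-pad H(K) = 84 to 5 bytes: K' = 84 00 00 00 00.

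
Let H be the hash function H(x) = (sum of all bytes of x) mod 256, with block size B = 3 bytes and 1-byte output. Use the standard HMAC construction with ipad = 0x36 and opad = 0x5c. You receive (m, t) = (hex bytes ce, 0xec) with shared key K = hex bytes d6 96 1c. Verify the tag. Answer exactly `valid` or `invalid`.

Key hex bytes d6 96 1c is exactly B = 3 bytes: K' = d6 96 1c.
K' ⊕ ipad = e0 a0 2a; K' ⊕ opad = 8a ca 40.
Inner hash: sum = 224+160+42+206 = 632; mod 256 = 120 → 78.
Outer hash (recomputed tag): sum = 138+202+64+120 = 524; mod 256 = 12 → 0c.
Recomputed tag = 0c; claimed = ec → mismatch.

invalid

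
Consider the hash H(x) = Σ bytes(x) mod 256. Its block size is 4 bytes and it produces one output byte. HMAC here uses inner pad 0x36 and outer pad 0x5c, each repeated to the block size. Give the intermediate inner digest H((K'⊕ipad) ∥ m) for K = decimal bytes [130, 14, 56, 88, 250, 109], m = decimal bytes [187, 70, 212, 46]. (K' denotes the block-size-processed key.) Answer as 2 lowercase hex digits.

Key decimal bytes [130, 14, 56, 88, 250, 109] = 82 0e 38 58 fa 6d is 6 bytes > B = 4, so hash it first: H(key) = 87, then zero-pad to 4 bytes: K' = 87 00 00 00.
K' ⊕ ipad = b1 36 36 36.
Inner input = b1 36 36 36 ∥ bb 46 d4 2e.
Inner hash: sum = 177+54+54+54+187+70+212+46 = 854; mod 256 = 86 → 56.

56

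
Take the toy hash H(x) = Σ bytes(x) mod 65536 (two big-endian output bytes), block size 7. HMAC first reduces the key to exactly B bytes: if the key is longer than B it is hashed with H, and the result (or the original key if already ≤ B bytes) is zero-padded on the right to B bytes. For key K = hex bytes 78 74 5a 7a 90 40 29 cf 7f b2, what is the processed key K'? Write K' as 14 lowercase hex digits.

|K| = 10 > B = 7, so first hash the key.
H(K): sum = 120+116+90+122+144+64+41+207+127+178 = 1209 → 04 b9.
Zero-pad H(K) = 04 b9 to 7 bytes: K' = 04 b9 00 00 00 00 00.

04b90000000000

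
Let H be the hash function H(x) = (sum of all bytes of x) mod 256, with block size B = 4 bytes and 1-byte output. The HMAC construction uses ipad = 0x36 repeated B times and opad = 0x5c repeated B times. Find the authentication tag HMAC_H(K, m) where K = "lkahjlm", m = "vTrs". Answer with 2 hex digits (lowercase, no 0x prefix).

Key "lkahjlm" = 6c 6b 61 68 6a 6c 6d is 7 bytes > B = 4, so hash it first: H(key) = e3, then zero-pad to 4 bytes: K' = e3 00 00 00.
K' ⊕ ipad = d5 36 36 36.  K' ⊕ opad = bf 5c 5c 5c.
Inner input = (K'⊕ipad) ∥ m = d5 36 36 36 ∥ 76 54 72 73.
Inner hash: sum = 213+54+54+54+118+84+114+115 = 806; mod 256 = 38 → 26.
Outer input = (K'⊕opad) ∥ inner = bf 5c 5c 5c ∥ 26.
Outer hash (tag): sum = 191+92+92+92+38 = 505; mod 256 = 249 → f9.

f9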